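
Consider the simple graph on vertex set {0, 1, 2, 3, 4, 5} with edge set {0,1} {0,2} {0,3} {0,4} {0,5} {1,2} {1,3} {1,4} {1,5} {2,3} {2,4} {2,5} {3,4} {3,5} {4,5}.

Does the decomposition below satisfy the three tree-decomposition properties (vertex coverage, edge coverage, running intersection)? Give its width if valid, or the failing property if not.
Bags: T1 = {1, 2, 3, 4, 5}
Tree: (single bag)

No — vertex 0 appears in no bag.

A tree decomposition must satisfy three properties: every vertex lies in some bag; for every edge, both endpoints lie together in some bag; and for every vertex, the bags containing it form a connected subtree. Here vertex 0 appears in no bag, so the decomposition is invalid.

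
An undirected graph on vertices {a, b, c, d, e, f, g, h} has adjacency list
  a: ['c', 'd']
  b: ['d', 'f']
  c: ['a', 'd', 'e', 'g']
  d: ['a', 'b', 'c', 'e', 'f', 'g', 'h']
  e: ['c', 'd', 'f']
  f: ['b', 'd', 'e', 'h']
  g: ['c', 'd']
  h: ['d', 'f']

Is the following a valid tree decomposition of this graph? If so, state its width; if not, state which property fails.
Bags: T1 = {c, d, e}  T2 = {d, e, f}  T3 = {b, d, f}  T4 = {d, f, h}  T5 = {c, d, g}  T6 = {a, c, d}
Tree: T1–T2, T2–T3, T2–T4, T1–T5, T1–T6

Yes; width 2.

Vertex coverage: the bags together contain {a, b, c, d, e, f, g, h}, the full vertex set. Edge coverage: each edge of G has both endpoints in at least one bag. Running intersection: for every vertex, the bags containing it form a connected subtree. All three properties hold, so this is a valid tree decomposition of width max|bag| − 1 = 2, and hence tw(G) ≤ 2.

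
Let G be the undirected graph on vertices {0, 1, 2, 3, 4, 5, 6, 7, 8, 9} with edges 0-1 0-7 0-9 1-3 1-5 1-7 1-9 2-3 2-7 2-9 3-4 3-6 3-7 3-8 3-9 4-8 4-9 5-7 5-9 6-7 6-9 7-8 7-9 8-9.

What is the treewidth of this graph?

A width-3 tree decomposition is:
Bags: B1 = {2, 3, 7, 9}  B2 = {3, 6, 7, 9}  B3 = {3, 7, 8, 9}  B4 = {3, 4, 8, 9}  B5 = {1, 3, 7, 9}  B6 = {1, 5, 7, 9}  B7 = {0, 1, 7, 9}
Tree: B1–B2, B2–B3, B3–B4, B1–B5, B5–B6, B6–B7
Every bag has size at most 4, so the width is 4 − 1 = 3 and tw(G) ≤ 3. On the other hand G contains the 4-clique {3, 4, 8, 9}. A clique must lie in a single bag of any decomposition, so no decomposition can have width below 3. Hence tw(G) = 3 exactly.

3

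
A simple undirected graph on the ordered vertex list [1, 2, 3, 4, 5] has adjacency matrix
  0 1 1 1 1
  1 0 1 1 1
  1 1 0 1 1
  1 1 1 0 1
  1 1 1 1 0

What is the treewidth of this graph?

A width-4 tree decomposition is:
Bags: B1 = {1, 2, 3, 4, 5}
Tree: (single bag)
A single bag containing all 5 vertices is trivially a valid decomposition of width 4. On the other hand G contains the 5-clique {1, 2, 3, 4, 5}. A clique must lie in a single bag of any decomposition, so no decomposition can have width below 4. Hence tw(G) = 4 exactly.

4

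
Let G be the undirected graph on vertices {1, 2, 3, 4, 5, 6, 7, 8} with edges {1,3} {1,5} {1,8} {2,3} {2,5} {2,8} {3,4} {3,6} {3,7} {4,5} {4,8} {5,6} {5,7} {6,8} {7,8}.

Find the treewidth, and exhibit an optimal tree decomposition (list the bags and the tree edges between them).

Treewidth 3.
One optimal decomposition is:
Bags: B1 = {3, 4, 5, 8}  B2 = {3, 5, 6, 8}  B3 = {1, 3, 5, 8}  B4 = {2, 3, 5, 8}  B5 = {3, 5, 7, 8}
Tree: B1–B2, B2–B3, B3–B4, B4–B5

Each bag holds 4 vertices, so the decomposition has width 3, which upper-bounds the treewidth. For the lower bound: the 4 vertex sets {3,4}, {6,8}, {5}, {1} are disjoint, each induces a connected subgraph, and every pair is joined by at least one edge of G. Contracting each set to a single vertex therefore yields K_{4} as a minor, and since treewidth is minor-monotone, tw(G) ≥ tw(K_{4}) = 3. Therefore the treewidth is 3.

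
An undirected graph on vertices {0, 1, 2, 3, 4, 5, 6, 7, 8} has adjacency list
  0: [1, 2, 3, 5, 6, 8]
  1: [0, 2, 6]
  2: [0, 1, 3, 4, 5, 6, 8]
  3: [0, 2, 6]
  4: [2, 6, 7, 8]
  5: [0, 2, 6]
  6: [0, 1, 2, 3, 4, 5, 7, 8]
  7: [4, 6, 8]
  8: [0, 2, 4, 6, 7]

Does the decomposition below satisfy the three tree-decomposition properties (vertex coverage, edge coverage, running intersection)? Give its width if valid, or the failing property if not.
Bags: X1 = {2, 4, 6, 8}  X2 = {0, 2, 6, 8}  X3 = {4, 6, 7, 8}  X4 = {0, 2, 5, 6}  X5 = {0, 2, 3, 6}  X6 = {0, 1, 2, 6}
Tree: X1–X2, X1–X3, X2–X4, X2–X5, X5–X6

Yes; width 3.

Checking the three conditions: (i) the bags cover all of {0, 1, 2, 3, 4, 5, 6, 7, 8}; (ii) for each edge, some bag contains both endpoints; (iii) the bags containing any fixed vertex form a subtree. All hold, so the decomposition is valid with width 4 − 1 = 3.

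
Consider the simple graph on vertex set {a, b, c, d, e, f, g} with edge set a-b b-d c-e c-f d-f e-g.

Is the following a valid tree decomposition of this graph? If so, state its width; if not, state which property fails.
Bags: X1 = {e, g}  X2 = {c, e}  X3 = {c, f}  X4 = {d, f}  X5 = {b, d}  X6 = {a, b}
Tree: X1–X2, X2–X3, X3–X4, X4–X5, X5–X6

Every vertex of G appears in some bag (union = {a, b, c, d, e, f, g}); every edge is covered by a bag; and for each vertex v the set of bags containing v is connected in the bag tree. The decomposition is therefore valid. The largest bag has 2 vertices, so the width is 1.

Yes; width 1.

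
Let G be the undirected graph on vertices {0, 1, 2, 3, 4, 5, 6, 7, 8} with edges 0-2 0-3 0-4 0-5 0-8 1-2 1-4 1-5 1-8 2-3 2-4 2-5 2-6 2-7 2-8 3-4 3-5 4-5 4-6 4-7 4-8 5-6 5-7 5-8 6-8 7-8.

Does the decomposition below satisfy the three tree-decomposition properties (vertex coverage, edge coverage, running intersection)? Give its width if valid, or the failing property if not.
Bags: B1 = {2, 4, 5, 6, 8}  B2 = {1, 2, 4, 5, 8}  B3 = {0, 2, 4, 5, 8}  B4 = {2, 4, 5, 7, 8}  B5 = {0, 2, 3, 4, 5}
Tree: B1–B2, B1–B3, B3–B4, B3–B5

Checking the three conditions: (i) the bags cover all of {0, 1, 2, 3, 4, 5, 6, 7, 8}; (ii) for each edge, some bag contains both endpoints; (iii) the bags containing any fixed vertex form a subtree. All hold, so the decomposition is valid with width 5 − 1 = 4.

Yes; width 4.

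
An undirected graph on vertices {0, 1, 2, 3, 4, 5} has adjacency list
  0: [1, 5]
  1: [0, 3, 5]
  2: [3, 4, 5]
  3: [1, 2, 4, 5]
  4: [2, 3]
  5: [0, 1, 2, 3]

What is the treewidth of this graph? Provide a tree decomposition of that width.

Each bag holds 3 vertices, so the decomposition has width 2, which upper-bounds the treewidth. Conversely, {0, 1, 5} is a clique of size 3, and the vertices of any clique must share a bag in every tree decomposition; so some bag has ≥ 3 vertices and tw(G) ≥ 2. Combining the bounds, tw(G) = 2.

Treewidth 2.
Bags: B1 = {1, 3, 5}  B2 = {0, 1, 5}  B3 = {2, 3, 5}  B4 = {2, 3, 4}
Tree: B1–B2, B1–B3, B3–B4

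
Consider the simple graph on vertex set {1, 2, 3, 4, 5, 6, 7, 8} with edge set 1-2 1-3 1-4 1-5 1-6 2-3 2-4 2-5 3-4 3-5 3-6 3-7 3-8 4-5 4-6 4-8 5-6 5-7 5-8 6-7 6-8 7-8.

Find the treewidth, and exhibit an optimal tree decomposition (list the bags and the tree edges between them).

Every bag has size at most 5, so the width is 5 − 1 = 4 and tw(G) ≤ 4. Conversely, {3, 4, 5, 6, 8} is a clique of size 5, and the vertices of any clique must share a bag in every tree decomposition; so some bag has ≥ 5 vertices and tw(G) ≥ 4. Therefore the treewidth is 4.

Treewidth 4.
One such decomposition:
Bags: B1 = {3, 4, 5, 6, 8}  B2 = {1, 3, 4, 5, 6}  B3 = {1, 2, 3, 4, 5}  B4 = {3, 5, 6, 7, 8}
Tree: B1–B2, B2–B3, B1–B4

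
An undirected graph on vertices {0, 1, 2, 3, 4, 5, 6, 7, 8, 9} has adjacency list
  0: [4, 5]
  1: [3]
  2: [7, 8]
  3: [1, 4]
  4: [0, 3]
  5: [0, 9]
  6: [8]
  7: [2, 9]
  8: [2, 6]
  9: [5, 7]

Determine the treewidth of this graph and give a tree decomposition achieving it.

Each bag holds 2 vertices, so the decomposition has width 1, which upper-bounds the treewidth. G has an edge, so its treewidth is at least 1. The upper and lower bounds meet at 1, so that is the treewidth.

Treewidth 1.
Bags: B1 = {1, 3}  B2 = {3, 4}  B3 = {0, 4}  B4 = {0, 5}  B5 = {5, 9}  B6 = {7, 9}  B7 = {2, 7}  B8 = {2, 8}  B9 = {6, 8}
Tree: B1–B2, B2–B3, B3–B4, B4–B5, B5–B6, B6–B7, B7–B8, B8–B9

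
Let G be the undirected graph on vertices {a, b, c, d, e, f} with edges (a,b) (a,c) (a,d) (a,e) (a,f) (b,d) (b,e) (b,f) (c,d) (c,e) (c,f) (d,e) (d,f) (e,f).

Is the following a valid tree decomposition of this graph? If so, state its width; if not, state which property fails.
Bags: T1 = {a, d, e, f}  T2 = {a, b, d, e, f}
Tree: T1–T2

A tree decomposition must satisfy three properties: every vertex lies in some bag; for every edge, both endpoints lie together in some bag; and for every vertex, the bags containing it form a connected subtree. Here vertex c appears in no bag, so the decomposition is invalid.

No — vertex c appears in no bag.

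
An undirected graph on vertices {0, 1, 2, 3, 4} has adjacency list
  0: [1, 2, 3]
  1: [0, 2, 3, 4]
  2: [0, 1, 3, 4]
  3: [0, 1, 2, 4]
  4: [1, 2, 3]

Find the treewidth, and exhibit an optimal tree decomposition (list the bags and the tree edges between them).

Every bag has size at most 4, so the width is 4 − 1 = 3 and tw(G) ≤ 3. On the other hand G contains the 4-clique {0, 1, 2, 3}. A clique must lie in a single bag of any decomposition, so no decomposition can have width below 3. Combining the bounds, tw(G) = 3.

Treewidth 3.
Bags: B1 = {1, 2, 3, 4}  B2 = {0, 1, 2, 3}
Tree: B1–B2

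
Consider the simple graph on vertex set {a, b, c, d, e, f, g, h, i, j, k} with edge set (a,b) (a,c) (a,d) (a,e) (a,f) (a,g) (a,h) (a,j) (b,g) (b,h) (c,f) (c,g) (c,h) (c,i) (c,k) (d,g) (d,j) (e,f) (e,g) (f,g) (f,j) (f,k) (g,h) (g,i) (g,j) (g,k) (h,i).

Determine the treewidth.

3

A width-3 tree decomposition is:
Bags: B1 = {a, f, g, j}  B2 = {a, c, f, g}  B3 = {a, c, g, h}  B4 = {a, e, f, g}  B5 = {a, b, g, h}  B6 = {a, d, g, j}  B7 = {c, f, g, k}  B8 = {c, g, h, i}
Tree: B1–B2, B2–B3, B1–B4, B3–B5, B1–B6, B2–B7, B3–B8
The largest bag has 4 vertices, giving width 3; this decomposition certifies tw(G) ≤ 3. On the other hand G contains the 4-clique {a, d, g, j}. A clique must lie in a single bag of any decomposition, so no decomposition can have width below 3. The upper and lower bounds meet at 3, so that is the treewidth.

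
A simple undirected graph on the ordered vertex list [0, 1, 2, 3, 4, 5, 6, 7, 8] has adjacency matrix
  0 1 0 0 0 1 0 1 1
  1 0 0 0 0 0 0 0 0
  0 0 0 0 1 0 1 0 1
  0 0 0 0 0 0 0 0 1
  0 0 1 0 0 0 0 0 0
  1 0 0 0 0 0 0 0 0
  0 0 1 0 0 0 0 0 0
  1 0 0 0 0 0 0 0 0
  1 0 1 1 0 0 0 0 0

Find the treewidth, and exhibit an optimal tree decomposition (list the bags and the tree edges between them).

Treewidth 1.
Bags: B1 = {2, 8}  B2 = {0, 8}  B3 = {0, 1}  B4 = {3, 8}  B5 = {0, 7}  B6 = {2, 4}  B7 = {0, 5}  B8 = {2, 6}
Tree: B1–B2, B2–B3, B2–B4, B2–B5, B1–B6, B5–B7, B1–B8

The largest bag has 2 vertices, giving width 1; this decomposition certifies tw(G) ≤ 1. G has an edge, so its treewidth is at least 1. Hence tw(G) = 1 exactly.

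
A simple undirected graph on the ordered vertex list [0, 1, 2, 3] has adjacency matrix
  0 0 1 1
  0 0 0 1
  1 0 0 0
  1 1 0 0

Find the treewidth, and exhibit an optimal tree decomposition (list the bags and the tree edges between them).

Every bag has size at most 2, so the width is 2 − 1 = 1 and tw(G) ≤ 1. Since G has at least one edge (e.g. 2–0), it is not an edgeless graph, so tw(G) ≥ 1. Therefore the treewidth is 1.

Treewidth 1.
One optimal decomposition is:
Bags: B1 = {0, 2}  B2 = {0, 3}  B3 = {1, 3}
Tree: B1–B2, B2–B3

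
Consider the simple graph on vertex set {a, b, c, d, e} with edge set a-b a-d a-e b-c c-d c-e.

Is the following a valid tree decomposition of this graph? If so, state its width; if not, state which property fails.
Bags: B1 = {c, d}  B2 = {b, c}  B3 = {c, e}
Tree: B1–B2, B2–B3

No — vertex a appears in no bag.

A tree decomposition must satisfy three properties: every vertex lies in some bag; for every edge, both endpoints lie together in some bag; and for every vertex, the bags containing it form a connected subtree. Here vertex a appears in no bag, so the decomposition is invalid.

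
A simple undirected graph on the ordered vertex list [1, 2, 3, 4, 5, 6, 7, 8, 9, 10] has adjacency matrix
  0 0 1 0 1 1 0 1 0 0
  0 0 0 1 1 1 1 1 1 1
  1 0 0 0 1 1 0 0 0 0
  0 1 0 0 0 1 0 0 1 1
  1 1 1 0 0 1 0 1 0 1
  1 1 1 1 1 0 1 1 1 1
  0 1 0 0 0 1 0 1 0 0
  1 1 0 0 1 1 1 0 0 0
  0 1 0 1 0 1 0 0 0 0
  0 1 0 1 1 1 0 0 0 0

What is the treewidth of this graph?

A width-3 tree decomposition is:
Bags: B1 = {2, 4, 6, 10}  B2 = {2, 5, 6, 10}  B3 = {2, 5, 6, 8}  B4 = {2, 4, 6, 9}  B5 = {1, 5, 6, 8}  B6 = {1, 3, 5, 6}  B7 = {2, 6, 7, 8}
Tree: B1–B2, B2–B3, B1–B4, B3–B5, B5–B6, B3–B7
The largest bag has 4 vertices, giving width 3; this decomposition certifies tw(G) ≤ 3. On the other hand G contains the 4-clique {1, 5, 6, 8}. A clique must lie in a single bag of any decomposition, so no decomposition can have width below 3. Combining the bounds, tw(G) = 3.

3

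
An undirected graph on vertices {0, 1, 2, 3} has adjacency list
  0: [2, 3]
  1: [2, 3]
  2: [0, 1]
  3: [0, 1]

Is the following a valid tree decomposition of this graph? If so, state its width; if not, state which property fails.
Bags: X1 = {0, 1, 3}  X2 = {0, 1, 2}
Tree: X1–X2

Vertex coverage: the bags together contain {0, 1, 2, 3}, the full vertex set. Edge coverage: each edge of G has both endpoints in at least one bag. Running intersection: for every vertex, the bags containing it form a connected subtree. All three properties hold, so this is a valid tree decomposition of width max|bag| − 1 = 2, and hence tw(G) ≤ 2.

Yes; width 2.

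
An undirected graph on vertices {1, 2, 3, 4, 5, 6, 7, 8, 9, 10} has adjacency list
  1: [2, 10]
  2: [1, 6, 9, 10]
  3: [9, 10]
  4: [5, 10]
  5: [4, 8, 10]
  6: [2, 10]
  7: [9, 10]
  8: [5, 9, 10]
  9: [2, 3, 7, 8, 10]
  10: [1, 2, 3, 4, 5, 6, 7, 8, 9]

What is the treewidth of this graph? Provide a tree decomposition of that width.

Treewidth 2.
Bags: B1 = {5, 8, 10}  B2 = {8, 9, 10}  B3 = {3, 9, 10}  B4 = {4, 5, 10}  B5 = {7, 9, 10}  B6 = {2, 9, 10}  B7 = {2, 6, 10}  B8 = {1, 2, 10}
Tree: B1–B2, B2–B3, B1–B4, B2–B5, B3–B6, B6–B7, B7–B8

Every bag has size at most 3, so the width is 3 − 1 = 2 and tw(G) ≤ 2. Conversely, {1, 2, 10} is a clique of size 3, and the vertices of any clique must share a bag in every tree decomposition; so some bag has ≥ 3 vertices and tw(G) ≥ 2. Therefore the treewidth is 2.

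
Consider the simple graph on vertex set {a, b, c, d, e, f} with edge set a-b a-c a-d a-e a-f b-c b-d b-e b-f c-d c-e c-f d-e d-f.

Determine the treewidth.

A width-4 tree decomposition is:
Bags: B1 = {a, b, c, d, f}  B2 = {a, b, c, d, e}
Tree: B1–B2
Every bag has size at most 5, so the width is 5 − 1 = 4 and tw(G) ≤ 4. For the lower bound, the 5 vertices {a, b, c, d, e} are pairwise adjacent, and any tree decomposition puts a clique entirely inside one bag — forcing width ≥ 4. Combining the bounds, tw(G) = 4.

4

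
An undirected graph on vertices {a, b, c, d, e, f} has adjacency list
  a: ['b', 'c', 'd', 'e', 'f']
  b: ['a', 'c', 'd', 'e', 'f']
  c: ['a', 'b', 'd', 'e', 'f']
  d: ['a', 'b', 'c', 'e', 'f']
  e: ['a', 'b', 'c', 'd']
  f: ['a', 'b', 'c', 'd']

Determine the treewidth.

A width-4 tree decomposition is:
Bags: B1 = {a, b, c, d, e}  B2 = {a, b, c, d, f}
Tree: B1–B2
Every bag has size at most 5, so the width is 5 − 1 = 4 and tw(G) ≤ 4. For the lower bound, the 5 vertices {a, b, c, d, e} are pairwise adjacent, and any tree decomposition puts a clique entirely inside one bag — forcing width ≥ 4. Combining the bounds, tw(G) = 4.

4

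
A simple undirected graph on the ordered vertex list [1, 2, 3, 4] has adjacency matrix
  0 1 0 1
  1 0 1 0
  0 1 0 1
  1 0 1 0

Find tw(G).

A width-2 tree decomposition is:
Bags: B1 = {1, 2, 3}  B2 = {1, 3, 4}
Tree: B1–B2
The largest bag has 3 vertices, giving width 2; this decomposition certifies tw(G) ≤ 2. Since 1–2–3–4–1 is a cycle in G, G is not acyclic. Forests are exactly the graphs of treewidth ≤ 1, so tw(G) ≥ 2. Combining the bounds, tw(G) = 2.

2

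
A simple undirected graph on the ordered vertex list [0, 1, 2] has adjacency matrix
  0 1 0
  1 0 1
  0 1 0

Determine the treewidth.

A width-1 tree decomposition is:
Bags: B1 = {0, 1}  B2 = {1, 2}
Tree: B1–B2
Each bag holds 2 vertices, so the decomposition has width 1, which upper-bounds the treewidth. Any graph with an edge has treewidth ≥ 1, and G has the edge 1–0. Therefore the treewidth is 1.

1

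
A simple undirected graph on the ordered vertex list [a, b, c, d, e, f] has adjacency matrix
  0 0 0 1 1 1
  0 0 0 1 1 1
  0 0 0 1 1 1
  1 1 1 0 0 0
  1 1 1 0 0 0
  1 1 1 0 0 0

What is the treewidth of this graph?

3

A width-3 tree decomposition is:
Bags: B1 = {a, d, e, f}  B2 = {b, d, e, f}  B3 = {c, d, e, f}
Tree: B1–B2, B2–B3
The largest bag has 4 vertices, giving width 3; this decomposition certifies tw(G) ≤ 3. For the lower bound: the 4 vertex sets {a,d}, {b,f}, {e}, {c} are disjoint, each induces a connected subgraph, and every pair is joined by at least one edge of G. Contracting each set to a single vertex therefore yields K_{4} as a minor, and since treewidth is minor-monotone, tw(G) ≥ tw(K_{4}) = 3. The upper and lower bounds meet at 3, so that is the treewidth.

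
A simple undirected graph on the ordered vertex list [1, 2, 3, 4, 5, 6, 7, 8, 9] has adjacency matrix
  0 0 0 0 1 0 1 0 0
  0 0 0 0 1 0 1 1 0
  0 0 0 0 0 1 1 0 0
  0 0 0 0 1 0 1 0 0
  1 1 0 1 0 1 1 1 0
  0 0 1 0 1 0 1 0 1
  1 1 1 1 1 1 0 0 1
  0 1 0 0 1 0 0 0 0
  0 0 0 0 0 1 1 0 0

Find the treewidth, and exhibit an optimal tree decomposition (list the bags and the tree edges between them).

Every bag has size at most 3, so the width is 3 − 1 = 2 and tw(G) ≤ 2. Conversely, {2, 5, 8} is a clique of size 3, and the vertices of any clique must share a bag in every tree decomposition; so some bag has ≥ 3 vertices and tw(G) ≥ 2. Therefore the treewidth is 2.

Treewidth 2.
Bags: B1 = {2, 5, 7}  B2 = {5, 6, 7}  B3 = {6, 7, 9}  B4 = {4, 5, 7}  B5 = {1, 5, 7}  B6 = {3, 6, 7}  B7 = {2, 5, 8}
Tree: B1–B2, B2–B3, B2–B4, B2–B5, B3–B6, B1–B7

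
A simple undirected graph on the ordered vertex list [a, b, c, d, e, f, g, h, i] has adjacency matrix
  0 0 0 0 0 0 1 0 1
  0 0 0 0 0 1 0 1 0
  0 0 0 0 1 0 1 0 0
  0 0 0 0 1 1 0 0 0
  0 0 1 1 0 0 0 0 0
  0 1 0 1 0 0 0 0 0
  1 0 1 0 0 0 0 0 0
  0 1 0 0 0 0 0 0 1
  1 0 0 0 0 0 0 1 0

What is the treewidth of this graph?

2

A width-2 tree decomposition is:
Bags: B1 = {b, d, f}  B2 = {b, d, h}  B3 = {d, h, i}  B4 = {a, d, i}  B5 = {a, d, g}  B6 = {c, d, g}  B7 = {c, d, e}
Tree: B1–B2, B2–B3, B3–B4, B4–B5, B5–B6, B6–B7
Each bag holds 3 vertices, so the decomposition has width 2, which upper-bounds the treewidth. Since d–f–b–h–i–a–g–c–e–d is a cycle in G, G is not acyclic. Forests are exactly the graphs of treewidth ≤ 1, so tw(G) ≥ 2. Therefore the treewidth is 2.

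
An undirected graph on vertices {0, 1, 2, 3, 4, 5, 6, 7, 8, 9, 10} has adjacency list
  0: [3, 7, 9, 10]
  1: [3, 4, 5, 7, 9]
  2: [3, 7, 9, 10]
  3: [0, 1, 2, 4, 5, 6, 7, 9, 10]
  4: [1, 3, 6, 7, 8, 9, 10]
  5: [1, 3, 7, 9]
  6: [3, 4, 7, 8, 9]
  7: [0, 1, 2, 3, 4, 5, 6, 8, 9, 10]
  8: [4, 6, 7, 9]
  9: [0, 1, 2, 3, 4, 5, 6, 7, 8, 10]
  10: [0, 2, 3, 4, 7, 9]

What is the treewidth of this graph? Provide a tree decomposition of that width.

The largest bag has 5 vertices, giving width 4; this decomposition certifies tw(G) ≤ 4. Conversely, {4, 6, 7, 8, 9} is a clique of size 5, and the vertices of any clique must share a bag in every tree decomposition; so some bag has ≥ 5 vertices and tw(G) ≥ 4. Therefore the treewidth is 4.

Treewidth 4.
Bags: B1 = {2, 3, 7, 9, 10}  B2 = {0, 3, 7, 9, 10}  B3 = {3, 4, 7, 9, 10}  B4 = {3, 4, 6, 7, 9}  B5 = {4, 6, 7, 8, 9}  B6 = {1, 3, 4, 7, 9}  B7 = {1, 3, 5, 7, 9}
Tree: B1–B2, B1–B3, B3–B4, B4–B5, B3–B6, B6–B7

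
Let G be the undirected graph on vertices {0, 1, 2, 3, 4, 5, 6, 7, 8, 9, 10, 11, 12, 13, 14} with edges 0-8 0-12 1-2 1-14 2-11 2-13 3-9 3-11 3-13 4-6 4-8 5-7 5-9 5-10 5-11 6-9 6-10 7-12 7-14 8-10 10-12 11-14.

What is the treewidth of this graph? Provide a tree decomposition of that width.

Treewidth 3.
Bags: B1 = {0, 4, 6, 8}  B2 = {0, 6, 8, 10}  B3 = {0, 6, 10, 12}  B4 = {6, 9, 10, 12}  B5 = {5, 9, 10, 12}  B6 = {5, 7, 9, 12}  B7 = {3, 5, 7, 9}  B8 = {3, 5, 7, 11}  B9 = {3, 7, 11, 14}  B10 = {3, 11, 13, 14}  B11 = {2, 11, 13, 14}  B12 = {1, 2, 13, 14}
Tree: B1–B2, B2–B3, B3–B4, B4–B5, B5–B6, B6–B7, B7–B8, B8–B9, B9–B10, B10–B11, B11–B12

Each bag holds 4 vertices, so the decomposition has width 3, which upper-bounds the treewidth. For the lower bound: the 4 vertex sets {0,4,8}, {6}, {10}, {5,7,9,12} are disjoint, each induces a connected subgraph, and every pair is joined by at least one edge of G. Contracting each set to a single vertex therefore yields K_{4} as a minor, and since treewidth is minor-monotone, tw(G) ≥ tw(K_{4}) = 3. The upper and lower bounds meet at 3, so that is the treewidth.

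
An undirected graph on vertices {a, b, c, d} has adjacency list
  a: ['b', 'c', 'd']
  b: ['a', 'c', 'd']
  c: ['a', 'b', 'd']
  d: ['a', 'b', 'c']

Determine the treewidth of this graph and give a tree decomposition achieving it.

Treewidth 3.
One such decomposition:
Bags: B1 = {a, b, c, d}
Tree: (single bag)

A single bag containing all 4 vertices is trivially a valid decomposition of width 3. For the lower bound, the 4 vertices {a, b, c, d} are pairwise adjacent, and any tree decomposition puts a clique entirely inside one bag — forcing width ≥ 3. Therefore the treewidth is 3.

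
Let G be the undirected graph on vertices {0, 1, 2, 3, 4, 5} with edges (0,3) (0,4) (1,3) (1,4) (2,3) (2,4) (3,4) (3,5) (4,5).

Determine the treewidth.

A width-2 tree decomposition is:
Bags: B1 = {1, 3, 4}  B2 = {0, 3, 4}  B3 = {2, 3, 4}  B4 = {3, 4, 5}
Tree: B1–B2, B1–B3, B2–B4
Each bag holds 3 vertices, so the decomposition has width 2, which upper-bounds the treewidth. Conversely, {0, 3, 4} is a clique of size 3, and the vertices of any clique must share a bag in every tree decomposition; so some bag has ≥ 3 vertices and tw(G) ≥ 2. The upper and lower bounds meet at 2, so that is the treewidth.

2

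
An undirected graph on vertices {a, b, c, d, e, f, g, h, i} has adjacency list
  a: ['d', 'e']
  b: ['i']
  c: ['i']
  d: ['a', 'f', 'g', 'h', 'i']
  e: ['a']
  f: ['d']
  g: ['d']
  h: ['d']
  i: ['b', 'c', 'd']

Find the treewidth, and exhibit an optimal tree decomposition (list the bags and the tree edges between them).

Treewidth 1.
One optimal decomposition is:
Bags: B1 = {c, i}  B2 = {d, i}  B3 = {a, d}  B4 = {b, i}  B5 = {a, e}  B6 = {d, h}  B7 = {d, f}  B8 = {d, g}
Tree: B1–B2, B2–B3, B1–B4, B3–B5, B3–B6, B3–B7, B7–B8

Every bag has size at most 2, so the width is 2 − 1 = 1 and tw(G) ≤ 1. G has an edge, so its treewidth is at least 1. Hence tw(G) = 1 exactly.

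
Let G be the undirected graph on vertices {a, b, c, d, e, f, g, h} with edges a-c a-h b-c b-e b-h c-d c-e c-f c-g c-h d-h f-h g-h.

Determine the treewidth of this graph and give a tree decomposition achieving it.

Treewidth 2.
One optimal decomposition is:
Bags: B1 = {c, g, h}  B2 = {c, d, h}  B3 = {c, f, h}  B4 = {b, c, h}  B5 = {a, c, h}  B6 = {b, c, e}
Tree: B1–B2, B1–B3, B2–B4, B2–B5, B4–B6

Each bag holds 3 vertices, so the decomposition has width 2, which upper-bounds the treewidth. For the lower bound, the 3 vertices {b, c, e} are pairwise adjacent, and any tree decomposition puts a clique entirely inside one bag — forcing width ≥ 2. Therefore the treewidth is 2.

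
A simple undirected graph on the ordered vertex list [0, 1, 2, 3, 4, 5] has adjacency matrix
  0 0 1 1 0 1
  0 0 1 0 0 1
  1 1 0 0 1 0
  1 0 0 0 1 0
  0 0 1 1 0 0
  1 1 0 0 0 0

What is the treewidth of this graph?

2

A width-2 tree decomposition is:
Bags: B1 = {0, 1, 5}  B2 = {0, 1, 2}  B3 = {0, 2, 3}  B4 = {2, 3, 4}
Tree: B1–B2, B2–B3, B3–B4
Each bag holds 3 vertices, so the decomposition has width 2, which upper-bounds the treewidth. Since 5–1–2–0–5 is a cycle in G, G is not acyclic. Forests are exactly the graphs of treewidth ≤ 1, so tw(G) ≥ 2. The upper and lower bounds meet at 2, so that is the treewidth.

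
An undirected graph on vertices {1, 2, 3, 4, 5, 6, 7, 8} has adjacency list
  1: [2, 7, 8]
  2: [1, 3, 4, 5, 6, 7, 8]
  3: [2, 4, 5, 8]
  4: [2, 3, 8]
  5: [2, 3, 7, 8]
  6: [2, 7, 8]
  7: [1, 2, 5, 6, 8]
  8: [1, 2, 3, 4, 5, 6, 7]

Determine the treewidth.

A width-3 tree decomposition is:
Bags: B1 = {1, 2, 7, 8}  B2 = {2, 5, 7, 8}  B3 = {2, 3, 5, 8}  B4 = {2, 3, 4, 8}  B5 = {2, 6, 7, 8}
Tree: B1–B2, B2–B3, B3–B4, B1–B5
The largest bag has 4 vertices, giving width 3; this decomposition certifies tw(G) ≤ 3. Conversely, {2, 3, 4, 8} is a clique of size 4, and the vertices of any clique must share a bag in every tree decomposition; so some bag has ≥ 4 vertices and tw(G) ≥ 3. Therefore the treewidth is 3.

3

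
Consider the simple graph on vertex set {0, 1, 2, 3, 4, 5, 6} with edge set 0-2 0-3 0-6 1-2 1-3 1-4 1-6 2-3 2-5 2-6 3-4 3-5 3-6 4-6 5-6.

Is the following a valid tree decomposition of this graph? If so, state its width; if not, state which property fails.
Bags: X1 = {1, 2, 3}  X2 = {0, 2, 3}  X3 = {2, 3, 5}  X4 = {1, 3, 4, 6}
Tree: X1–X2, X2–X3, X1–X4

No — edge (6,2) lies in no bag.

A tree decomposition must satisfy three properties: every vertex lies in some bag; for every edge, both endpoints lie together in some bag; and for every vertex, the bags containing it form a connected subtree. Here edge (6,2) lies in no bag, so the decomposition is invalid.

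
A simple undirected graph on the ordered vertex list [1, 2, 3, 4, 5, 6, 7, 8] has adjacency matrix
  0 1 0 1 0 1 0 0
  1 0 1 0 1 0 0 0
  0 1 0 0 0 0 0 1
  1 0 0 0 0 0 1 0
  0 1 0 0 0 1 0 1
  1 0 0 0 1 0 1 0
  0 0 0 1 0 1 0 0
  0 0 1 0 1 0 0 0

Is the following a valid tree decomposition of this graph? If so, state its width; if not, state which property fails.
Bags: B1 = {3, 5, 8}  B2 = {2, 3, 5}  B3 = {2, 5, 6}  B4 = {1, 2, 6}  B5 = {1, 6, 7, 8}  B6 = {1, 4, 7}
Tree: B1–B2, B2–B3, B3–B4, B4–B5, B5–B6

A tree decomposition must satisfy three properties: every vertex lies in some bag; for every edge, both endpoints lie together in some bag; and for every vertex, the bags containing it form a connected subtree. Here bags containing vertex 8 are not connected in the tree, so the decomposition is invalid.

No — bags containing vertex 8 are not connected in the tree.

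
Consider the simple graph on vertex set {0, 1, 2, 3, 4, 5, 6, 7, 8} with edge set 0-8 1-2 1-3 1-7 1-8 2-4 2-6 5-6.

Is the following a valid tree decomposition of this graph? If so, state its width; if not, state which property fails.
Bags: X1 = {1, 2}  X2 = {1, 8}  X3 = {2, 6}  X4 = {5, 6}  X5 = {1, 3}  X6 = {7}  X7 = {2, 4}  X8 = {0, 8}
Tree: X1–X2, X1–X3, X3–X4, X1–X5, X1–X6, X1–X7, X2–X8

A tree decomposition must satisfy three properties: every vertex lies in some bag; for every edge, both endpoints lie together in some bag; and for every vertex, the bags containing it form a connected subtree. Here edge (1,7) lies in no bag, so the decomposition is invalid.

No — edge (1,7) lies in no bag.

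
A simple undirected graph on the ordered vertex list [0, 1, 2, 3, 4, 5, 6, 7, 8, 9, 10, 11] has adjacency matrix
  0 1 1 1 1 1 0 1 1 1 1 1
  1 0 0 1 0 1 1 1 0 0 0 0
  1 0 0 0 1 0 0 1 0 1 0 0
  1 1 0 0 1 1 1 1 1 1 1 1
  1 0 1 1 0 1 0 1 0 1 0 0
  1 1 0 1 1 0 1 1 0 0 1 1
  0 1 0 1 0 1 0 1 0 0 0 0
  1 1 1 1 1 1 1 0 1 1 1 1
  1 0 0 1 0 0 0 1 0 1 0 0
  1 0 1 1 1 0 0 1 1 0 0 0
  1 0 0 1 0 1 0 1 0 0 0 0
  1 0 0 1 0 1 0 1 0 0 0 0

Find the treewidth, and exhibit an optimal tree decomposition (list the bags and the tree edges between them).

Every bag has size at most 5, so the width is 5 − 1 = 4 and tw(G) ≤ 4. On the other hand G contains the 5-clique {0, 2, 4, 7, 9}. A clique must lie in a single bag of any decomposition, so no decomposition can have width below 4. Therefore the treewidth is 4.

Treewidth 4.
One such decomposition:
Bags: B1 = {0, 3, 4, 7, 9}  B2 = {0, 3, 7, 8, 9}  B3 = {0, 3, 4, 5, 7}  B4 = {0, 1, 3, 5, 7}  B5 = {1, 3, 5, 6, 7}  B6 = {0, 2, 4, 7, 9}  B7 = {0, 3, 5, 7, 11}  B8 = {0, 3, 5, 7, 10}
Tree: B1–B2, B1–B3, B3–B4, B4–B5, B1–B6, B3–B7, B3–B8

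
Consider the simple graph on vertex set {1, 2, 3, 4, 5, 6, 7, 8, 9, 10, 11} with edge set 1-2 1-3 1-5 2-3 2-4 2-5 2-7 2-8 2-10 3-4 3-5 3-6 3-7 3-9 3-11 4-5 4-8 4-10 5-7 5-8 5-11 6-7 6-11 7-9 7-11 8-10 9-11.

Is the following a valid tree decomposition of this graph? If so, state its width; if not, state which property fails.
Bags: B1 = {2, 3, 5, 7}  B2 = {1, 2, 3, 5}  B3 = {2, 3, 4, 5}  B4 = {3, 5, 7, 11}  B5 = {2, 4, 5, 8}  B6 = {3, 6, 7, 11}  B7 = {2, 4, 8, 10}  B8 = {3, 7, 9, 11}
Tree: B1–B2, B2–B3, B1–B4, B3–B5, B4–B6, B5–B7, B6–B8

Vertex coverage: the bags together contain {1, 2, 3, 4, 5, 6, 7, 8, 9, 10, 11}, the full vertex set. Edge coverage: each edge of G has both endpoints in at least one bag. Running intersection: for every vertex, the bags containing it form a connected subtree. All three properties hold, so this is a valid tree decomposition of width max|bag| − 1 = 3, and hence tw(G) ≤ 3.

Yes; width 3.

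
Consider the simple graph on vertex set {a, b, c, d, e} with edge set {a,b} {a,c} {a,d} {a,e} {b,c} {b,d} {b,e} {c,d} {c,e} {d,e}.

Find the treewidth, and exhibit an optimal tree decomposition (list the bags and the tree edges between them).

A single bag containing all 5 vertices is trivially a valid decomposition of width 4. On the other hand G contains the 5-clique {a, b, c, d, e}. A clique must lie in a single bag of any decomposition, so no decomposition can have width below 4. Therefore the treewidth is 4.

Treewidth 4.
One optimal decomposition is:
Bags: B1 = {a, b, c, d, e}
Tree: (single bag)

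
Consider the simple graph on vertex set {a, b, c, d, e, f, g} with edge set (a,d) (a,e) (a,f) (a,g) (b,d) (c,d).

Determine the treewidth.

A width-1 tree decomposition is:
Bags: B1 = {b, d}  B2 = {a, d}  B3 = {a, f}  B4 = {a, e}  B5 = {c, d}  B6 = {a, g}
Tree: B1–B2, B2–B3, B3–B4, B2–B5, B2–B6
The largest bag has 2 vertices, giving width 1; this decomposition certifies tw(G) ≤ 1. Since G has at least one edge (e.g. b–d), it is not an edgeless graph, so tw(G) ≥ 1. Hence tw(G) = 1 exactly.

1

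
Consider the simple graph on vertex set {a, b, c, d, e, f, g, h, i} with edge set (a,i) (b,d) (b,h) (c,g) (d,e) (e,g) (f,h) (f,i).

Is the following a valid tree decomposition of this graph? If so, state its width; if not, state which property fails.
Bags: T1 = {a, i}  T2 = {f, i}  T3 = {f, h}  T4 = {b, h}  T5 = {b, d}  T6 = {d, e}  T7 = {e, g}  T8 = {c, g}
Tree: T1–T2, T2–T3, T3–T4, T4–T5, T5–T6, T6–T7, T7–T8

Checking the three conditions: (i) the bags cover all of {a, b, c, d, e, f, g, h, i}; (ii) for each edge, some bag contains both endpoints; (iii) the bags containing any fixed vertex form a subtree. All hold, so the decomposition is valid with width 2 − 1 = 1.

Yes; width 1.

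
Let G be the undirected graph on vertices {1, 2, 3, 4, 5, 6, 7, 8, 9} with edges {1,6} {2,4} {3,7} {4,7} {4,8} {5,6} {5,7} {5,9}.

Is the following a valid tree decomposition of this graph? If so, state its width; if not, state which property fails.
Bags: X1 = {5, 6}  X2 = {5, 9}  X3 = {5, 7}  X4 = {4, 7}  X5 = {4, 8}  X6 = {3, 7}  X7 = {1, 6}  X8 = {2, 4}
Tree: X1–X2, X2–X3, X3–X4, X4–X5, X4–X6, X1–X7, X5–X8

Yes; width 1.

Checking the three conditions: (i) the bags cover all of {1, 2, 3, 4, 5, 6, 7, 8, 9}; (ii) for each edge, some bag contains both endpoints; (iii) the bags containing any fixed vertex form a subtree. All hold, so the decomposition is valid with width 2 − 1 = 1.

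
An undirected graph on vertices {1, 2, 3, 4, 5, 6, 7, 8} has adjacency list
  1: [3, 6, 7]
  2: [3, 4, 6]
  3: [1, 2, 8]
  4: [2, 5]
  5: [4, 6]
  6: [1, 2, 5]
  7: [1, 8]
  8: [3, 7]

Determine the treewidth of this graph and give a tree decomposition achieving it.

Each bag holds 3 vertices, so the decomposition has width 2, which upper-bounds the treewidth. Since 7–8–3–1–7 is a cycle in G, G is not acyclic. Forests are exactly the graphs of treewidth ≤ 1, so tw(G) ≥ 2. Combining the bounds, tw(G) = 2.

Treewidth 2.
Bags: B1 = {1, 7, 8}  B2 = {1, 3, 8}  B3 = {1, 3, 6}  B4 = {2, 3, 6}  B5 = {2, 5, 6}  B6 = {2, 4, 5}
Tree: B1–B2, B2–B3, B3–B4, B4–B5, B5–B6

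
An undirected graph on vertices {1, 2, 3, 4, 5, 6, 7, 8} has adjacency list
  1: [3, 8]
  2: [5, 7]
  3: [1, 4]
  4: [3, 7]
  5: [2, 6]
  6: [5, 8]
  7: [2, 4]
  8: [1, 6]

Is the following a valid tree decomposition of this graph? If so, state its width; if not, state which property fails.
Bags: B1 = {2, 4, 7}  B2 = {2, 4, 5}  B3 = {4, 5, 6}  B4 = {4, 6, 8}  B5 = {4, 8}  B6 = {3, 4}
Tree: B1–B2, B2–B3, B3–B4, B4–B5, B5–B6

No — vertex 1 appears in no bag.

A tree decomposition must satisfy three properties: every vertex lies in some bag; for every edge, both endpoints lie together in some bag; and for every vertex, the bags containing it form a connected subtree. Here vertex 1 appears in no bag, so the decomposition is invalid.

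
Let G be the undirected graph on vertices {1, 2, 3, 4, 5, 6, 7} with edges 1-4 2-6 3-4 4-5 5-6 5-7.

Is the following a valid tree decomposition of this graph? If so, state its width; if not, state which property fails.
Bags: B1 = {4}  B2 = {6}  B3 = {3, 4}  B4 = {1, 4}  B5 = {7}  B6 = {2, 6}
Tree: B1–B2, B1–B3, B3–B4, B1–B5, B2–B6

No — vertex 5 appears in no bag.

A tree decomposition must satisfy three properties: every vertex lies in some bag; for every edge, both endpoints lie together in some bag; and for every vertex, the bags containing it form a connected subtree. Here vertex 5 appears in no bag, so the decomposition is invalid.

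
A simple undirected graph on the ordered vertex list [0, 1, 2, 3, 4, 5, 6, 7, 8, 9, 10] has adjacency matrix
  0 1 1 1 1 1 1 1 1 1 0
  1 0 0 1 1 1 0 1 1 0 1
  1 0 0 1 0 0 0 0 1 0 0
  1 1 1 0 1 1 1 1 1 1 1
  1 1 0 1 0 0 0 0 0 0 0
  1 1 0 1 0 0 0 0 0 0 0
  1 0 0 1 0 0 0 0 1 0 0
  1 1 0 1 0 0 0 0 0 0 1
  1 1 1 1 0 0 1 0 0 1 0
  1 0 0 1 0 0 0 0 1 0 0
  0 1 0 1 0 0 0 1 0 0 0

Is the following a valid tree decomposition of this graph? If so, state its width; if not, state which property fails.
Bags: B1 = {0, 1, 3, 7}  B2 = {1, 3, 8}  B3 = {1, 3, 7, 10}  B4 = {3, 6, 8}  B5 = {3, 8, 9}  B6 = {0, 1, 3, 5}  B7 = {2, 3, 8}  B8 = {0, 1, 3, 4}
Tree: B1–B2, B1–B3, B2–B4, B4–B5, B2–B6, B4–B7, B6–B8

A tree decomposition must satisfy three properties: every vertex lies in some bag; for every edge, both endpoints lie together in some bag; and for every vertex, the bags containing it form a connected subtree. Here edge (0,8) lies in no bag, so the decomposition is invalid.

No — edge (0,8) lies in no bag.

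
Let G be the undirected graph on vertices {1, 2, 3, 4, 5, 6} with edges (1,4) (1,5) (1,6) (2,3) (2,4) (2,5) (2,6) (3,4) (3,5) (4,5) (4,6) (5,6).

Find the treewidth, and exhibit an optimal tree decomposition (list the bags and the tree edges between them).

Treewidth 3.
Bags: B1 = {1, 4, 5, 6}  B2 = {2, 4, 5, 6}  B3 = {2, 3, 4, 5}
Tree: B1–B2, B2–B3

Every bag has size at most 4, so the width is 4 − 1 = 3 and tw(G) ≤ 3. On the other hand G contains the 4-clique {1, 4, 5, 6}. A clique must lie in a single bag of any decomposition, so no decomposition can have width below 3. Hence tw(G) = 3 exactly.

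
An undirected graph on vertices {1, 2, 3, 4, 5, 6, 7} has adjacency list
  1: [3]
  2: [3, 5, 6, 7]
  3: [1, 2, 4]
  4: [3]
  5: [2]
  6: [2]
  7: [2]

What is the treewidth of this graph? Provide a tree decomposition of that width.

Treewidth 1.
One such decomposition:
Bags: B1 = {2, 5}  B2 = {2, 6}  B3 = {2, 3}  B4 = {1, 3}  B5 = {3, 4}  B6 = {2, 7}
Tree: B1–B2, B1–B3, B3–B4, B4–B5, B3–B6

Each bag holds 2 vertices, so the decomposition has width 1, which upper-bounds the treewidth. Since G has at least one edge (e.g. 2–5), it is not an edgeless graph, so tw(G) ≥ 1. Combining the bounds, tw(G) = 1.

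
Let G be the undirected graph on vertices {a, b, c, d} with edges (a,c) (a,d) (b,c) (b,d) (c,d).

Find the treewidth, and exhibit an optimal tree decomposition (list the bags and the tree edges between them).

Treewidth 2.
One such decomposition:
Bags: B1 = {b, c, d}  B2 = {a, c, d}
Tree: B1–B2

The largest bag has 3 vertices, giving width 2; this decomposition certifies tw(G) ≤ 2. Conversely, {a, c, d} is a clique of size 3, and the vertices of any clique must share a bag in every tree decomposition; so some bag has ≥ 3 vertices and tw(G) ≥ 2. Therefore the treewidth is 2.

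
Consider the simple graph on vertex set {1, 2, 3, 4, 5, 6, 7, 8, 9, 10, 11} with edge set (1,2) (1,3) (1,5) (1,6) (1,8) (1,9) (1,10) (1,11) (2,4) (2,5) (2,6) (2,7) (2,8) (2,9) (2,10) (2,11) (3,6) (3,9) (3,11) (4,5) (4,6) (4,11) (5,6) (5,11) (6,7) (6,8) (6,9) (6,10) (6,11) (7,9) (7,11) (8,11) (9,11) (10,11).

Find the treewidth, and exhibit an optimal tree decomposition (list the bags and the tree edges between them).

The largest bag has 5 vertices, giving width 4; this decomposition certifies tw(G) ≤ 4. Conversely, {1, 2, 6, 8, 11} is a clique of size 5, and the vertices of any clique must share a bag in every tree decomposition; so some bag has ≥ 5 vertices and tw(G) ≥ 4. The upper and lower bounds meet at 4, so that is the treewidth.

Treewidth 4.
One such decomposition:
Bags: B1 = {1, 2, 6, 9, 11}  B2 = {1, 2, 6, 8, 11}  B3 = {2, 6, 7, 9, 11}  B4 = {1, 2, 5, 6, 11}  B5 = {2, 4, 5, 6, 11}  B6 = {1, 2, 6, 10, 11}  B7 = {1, 3, 6, 9, 11}
Tree: B1–B2, B1–B3, B1–B4, B4–B5, B1–B6, B1–B7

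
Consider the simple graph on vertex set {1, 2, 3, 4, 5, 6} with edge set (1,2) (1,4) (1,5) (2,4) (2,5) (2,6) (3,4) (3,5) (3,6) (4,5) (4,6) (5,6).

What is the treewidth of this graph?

A width-3 tree decomposition is:
Bags: B1 = {1, 2, 4, 5}  B2 = {2, 4, 5, 6}  B3 = {3, 4, 5, 6}
Tree: B1–B2, B2–B3
The largest bag has 4 vertices, giving width 3; this decomposition certifies tw(G) ≤ 3. Conversely, {1, 2, 4, 5} is a clique of size 4, and the vertices of any clique must share a bag in every tree decomposition; so some bag has ≥ 4 vertices and tw(G) ≥ 3. The upper and lower bounds meet at 3, so that is the treewidth.

3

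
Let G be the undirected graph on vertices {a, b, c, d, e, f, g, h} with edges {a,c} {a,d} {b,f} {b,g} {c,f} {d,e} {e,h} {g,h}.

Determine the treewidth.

2

A width-2 tree decomposition is:
Bags: B1 = {a, c, f}  B2 = {a, d, f}  B3 = {d, e, f}  B4 = {e, f, h}  B5 = {f, g, h}  B6 = {b, f, g}
Tree: B1–B2, B2–B3, B3–B4, B4–B5, B5–B6
The largest bag has 3 vertices, giving width 2; this decomposition certifies tw(G) ≤ 2. For the lower bound, G contains the cycle f–c–a–d–e–h–g–b–f, so G is not a forest; only forests have treewidth ≤ 1, hence tw(G) ≥ 2. The upper and lower bounds meet at 2, so that is the treewidth.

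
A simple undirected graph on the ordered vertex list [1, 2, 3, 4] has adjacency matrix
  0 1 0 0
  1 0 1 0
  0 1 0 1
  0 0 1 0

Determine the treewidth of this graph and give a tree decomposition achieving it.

Treewidth 1.
One optimal decomposition is:
Bags: B1 = {3, 4}  B2 = {2, 3}  B3 = {1, 2}
Tree: B1–B2, B2–B3

The largest bag has 2 vertices, giving width 1; this decomposition certifies tw(G) ≤ 1. Since G has at least one edge (e.g. 4–3), it is not an edgeless graph, so tw(G) ≥ 1. The upper and lower bounds meet at 1, so that is the treewidth.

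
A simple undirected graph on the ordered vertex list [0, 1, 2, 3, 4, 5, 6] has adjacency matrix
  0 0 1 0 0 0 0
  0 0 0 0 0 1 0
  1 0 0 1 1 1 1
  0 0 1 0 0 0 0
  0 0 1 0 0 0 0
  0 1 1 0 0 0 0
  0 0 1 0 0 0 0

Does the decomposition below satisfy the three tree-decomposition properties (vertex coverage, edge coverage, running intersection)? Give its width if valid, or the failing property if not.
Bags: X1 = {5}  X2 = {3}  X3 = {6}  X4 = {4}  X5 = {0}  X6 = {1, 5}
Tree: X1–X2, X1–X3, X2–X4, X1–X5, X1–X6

No — vertex 2 appears in no bag.

A tree decomposition must satisfy three properties: every vertex lies in some bag; for every edge, both endpoints lie together in some bag; and for every vertex, the bags containing it form a connected subtree. Here vertex 2 appears in no bag, so the decomposition is invalid.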